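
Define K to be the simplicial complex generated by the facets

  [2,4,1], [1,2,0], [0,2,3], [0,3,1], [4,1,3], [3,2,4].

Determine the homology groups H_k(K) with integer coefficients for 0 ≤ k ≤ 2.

H_0 ≅ Z,  H_1 = 0,  H_2 ≅ Z.

K has 5 vertices, 9 edges, 6 triangles.
rank ∂_0 = 0, rank ∂_1 = 4 ⇒ b_0 = 5 − 0 − 4 = 1; all invariant factors of ∂_1 are 1 so no torsion. So H_0 = Z.
rank ∂_1 = 4, rank ∂_2 = 5 ⇒ b_1 = 9 − 4 − 5 = 0; all invariant factors of ∂_2 are 1 so no torsion. So H_1 = 0.
rank ∂_2 = 5, rank ∂_3 = 0 ⇒ b_2 = 6 − 5 − 0 = 1. So H_2 = Z.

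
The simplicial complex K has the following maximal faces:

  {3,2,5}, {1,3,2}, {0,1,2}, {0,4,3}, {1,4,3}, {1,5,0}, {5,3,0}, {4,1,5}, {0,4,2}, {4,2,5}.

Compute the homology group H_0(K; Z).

We work with the vertex ordering 0 < 1 < 2 < 3 < 4 < 5. The simplices of K, each written with vertices in increasing order, are:

  0-simplices (6): [0], [1], [2], [3], [4], [5]
  1-simplices (15): [0,1], [0,2], [0,3], [0,4], [0,5], [1,2], [1,3], [1,4], [1,5], [2,3], [2,4], [2,5], [3,4], [3,5], [4,5]
  2-simplices (10): [0,1,2], [0,1,5], [0,2,4], [0,3,4], [0,3,5], [1,2,3], [1,3,4], [1,4,5], [2,3,5], [2,4,5]

giving chain groups C_0 ≅ Z^6, C_1 ≅ Z^15, C_2 ≅ Z^10.

Boundary ∂_1: C_1 → C_0 is given by ∂[p,q] = [q] − [p].
As a 6×15 matrix over Z this has rank 5, with invariant factors (1,1,1,1,1).

∂_2: C_2 → C_1 maps a triangle to the signed sum of its edges. For instance
  ∂[0,3,4] = [3,4] − [0,4] + [0,3],
  ∂[0,1,5] = [1,5] − [0,5] + [0,1].
This gives a 15×10 integer matrix of rank 10; reducing to Smith normal form yields diagonal entries (1,1,1,1,1,1,1,1,1,2).

Reading off H_k = ker ∂_k / im ∂_{k+1}:

  H_0: rank C_0 − rank ∂_1 = 6 − 5 = 1, and the invariant factors of ∂_1 are all 1, so H_0 = Z.

(K is a triangulation of the real projective plane RP^2.)

H_0 = Z.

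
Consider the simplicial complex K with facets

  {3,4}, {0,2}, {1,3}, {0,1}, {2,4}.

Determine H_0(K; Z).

Take the total order 0 < 1 < 2 < 3 < 4 on the vertex set. Then K (dimension 1) consists of the simplices:

  0-simplices (5): [0], [1], [2], [3], [4]
  1-simplices (5): [0,1], [0,2], [1,3], [2,4], [3,4]

Hence C_0 ≅ Z^5, C_1 ≅ Z^5.

The boundary map ∂_1: C_1 → C_0 maps an edge to its endpoints' difference, ∂[p,q] = q − p.
As a 5×5 matrix over Z this has rank 4, with invariant factors (1,1,1,1).

From H_k ≅ ker(∂_k) / im(∂_{k+1}) we obtain:

  H_0: rank C_0 − rank ∂_1 = 5 − 4 = 1, and the invariant factors of ∂_1 are all 1, so H_0 = Z.

H_0 = Z.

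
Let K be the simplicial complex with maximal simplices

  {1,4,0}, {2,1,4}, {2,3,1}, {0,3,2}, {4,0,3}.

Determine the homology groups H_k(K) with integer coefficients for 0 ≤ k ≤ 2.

Order the vertices as 0 < 1 < 2 < 3 < 4. Listing each simplex with vertices in this order, K has dimension 2 with simplices:

  0-simplices (5): [0], [1], [2], [3], [4]
  1-simplices (10): [0,1], [0,2], [0,3], [0,4], [1,2], [1,3], [1,4], [2,3], [2,4], [3,4]
  2-simplices (5): [0,1,4], [0,2,3], [0,3,4], [1,2,3], [1,2,4]

so the chain groups are C_0 ≅ Z^5, C_1 ≅ Z^10, C_2 ≅ Z^5.

∂_1: C_1 → C_0 maps an edge to its endpoints' difference, ∂[p,q] = q − p.
The 5×10 boundary matrix has rank 4 and Smith normal form diag(1,1,1,1).

The boundary map ∂_2: C_2 → C_1 sends each 2-simplex [p,q,r] to [q,r] − [p,r] + [p,q]. For instance
  ∂[0,1,4] = [1,4] − [0,4] + [0,1],
  ∂[0,2,3] = [2,3] − [0,3] + [0,2].
The resulting 10×5 matrix has rank 5, and its Smith normal form has invariant factors (1,1,1,1,1).

Reading off H_k = ker ∂_k / im ∂_{k+1}:

  H_0: rank C_0 − rank ∂_1 = 5 − 4 = 1, and the invariant factors of ∂_1 are all 1, so H_0 = Z.
  H_1: rank ker ∂_1 − rank ∂_2 = (10 − 4) − 5 = 1, and the invariant factors of ∂_2 are all 1, so H_1 = Z.
  H_2: rank ker ∂_2 − rank ∂_3 = (5 − 5) − 0 = 0, and there is no ∂_3, so H_2 = 0.

(K is a triangulation of the Möbius band.)

H_0 = Z,  H_1 = Z,  H_2 = 0.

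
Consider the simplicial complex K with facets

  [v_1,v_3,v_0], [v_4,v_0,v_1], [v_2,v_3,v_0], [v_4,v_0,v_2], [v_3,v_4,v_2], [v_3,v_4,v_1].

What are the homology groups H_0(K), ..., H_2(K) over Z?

Order the vertices as v_0 < v_1 < v_2 < v_3 < v_4. Listing each simplex with vertices in this order, K has dimension 2 with simplices:

  0-simplices (5): [v_0], [v_1], [v_2], [v_3], [v_4]
  1-simplices (9): [v_0,v_1], [v_0,v_2], [v_0,v_3], [v_0,v_4], [v_1,v_3], [v_1,v_4], [v_2,v_3], [v_2,v_4], [v_3,v_4]
  2-simplices (6): [v_0,v_1,v_3], [v_0,v_1,v_4], [v_0,v_2,v_3], [v_0,v_2,v_4], [v_1,v_3,v_4], [v_2,v_3,v_4]

Hence C_0 ≅ Z^5, C_1 ≅ Z^9, C_2 ≅ Z^6.

∂_1: C_1 → C_0 maps an edge to its endpoints' difference, ∂[p,q] = q − p. For instance
  ∂[v_0,v_1] = [v_1] − [v_0].
This gives a 5×9 integer matrix of rank 4; reducing to Smith normal form yields diagonal entries (1,1,1,1).

Boundary ∂_2: C_2 → C_1 sends each 2-simplex [p,q,r] to [q,r] − [p,r] + [p,q]. For instance
  ∂[v_0,v_1,v_4] = [v_1,v_4] − [v_0,v_4] + [v_0,v_1],
  ∂[v_0,v_1,v_3] = [v_1,v_3] − [v_0,v_3] + [v_0,v_1].
This gives a 9×6 integer matrix of rank 5; reducing to Smith normal form yields diagonal entries (1,1,1,1,1).

Reading off H_k = ker ∂_k / im ∂_{k+1}:

  H_0: rank C_0 − rank ∂_1 = 5 − 4 = 1, and the invariant factors of ∂_1 are all 1, so H_0 ≅ Z.
  H_1: rank ker ∂_1 − rank ∂_2 = (9 − 4) − 5 = 0, and the invariant factors of ∂_2 are all 1, so H_1 ≅ 0.
  H_2: rank ker ∂_2 − rank ∂_3 = (6 − 5) − 0 = 1, and there is no ∂_3, so H_2 ≅ Z.

H_0 ≅ Z,  H_1 = 0,  H_2 ≅ Z.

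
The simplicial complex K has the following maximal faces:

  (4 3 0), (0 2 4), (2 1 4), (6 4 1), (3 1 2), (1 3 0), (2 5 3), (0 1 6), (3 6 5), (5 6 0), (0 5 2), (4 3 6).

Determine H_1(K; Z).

K has 7 vertices, 18 edges, 12 triangles.
rank ∂_1 = 6, rank ∂_2 = 12 ⇒ b_1 = 18 − 6 − 12 = 0; ∂_2 has invariant factor(s) [2] giving torsion. So H_1 ≅ Z/2.

H_1 ≅ Z/2.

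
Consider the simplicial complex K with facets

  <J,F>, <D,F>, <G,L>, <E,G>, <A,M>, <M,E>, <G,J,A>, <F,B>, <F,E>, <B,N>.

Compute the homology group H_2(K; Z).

H_2 = 0.

K has 10 vertices, 12 edges, 1 triangle.
rank ∂_2 = 1, rank ∂_3 = 0 ⇒ b_2 = 1 − 1 − 0 = 0. So H_2 ≅ 0.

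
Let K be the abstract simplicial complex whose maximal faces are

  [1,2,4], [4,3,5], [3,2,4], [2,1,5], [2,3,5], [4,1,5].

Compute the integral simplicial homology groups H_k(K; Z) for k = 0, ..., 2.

We work with the vertex ordering 1 < 2 < 3 < 4 < 5. The simplices of K, each written with vertices in increasing order, are:

  0-simplices (5): [1], [2], [3], [4], [5]
  1-simplices (9): [1,2], [1,4], [1,5], [2,3], [2,4], [2,5], [3,4], [3,5], [4,5]
  2-simplices (6): [1,2,4], [1,2,5], [1,4,5], [2,3,4], [2,3,5], [3,4,5]

so the chain groups are C_0 ≅ Z^5, C_1 ≅ Z^9, C_2 ≅ Z^6.

The boundary map ∂_1: C_1 → C_0 is given by ∂[p,q] = [q] − [p]. For instance
  ∂[2,4] = [4] − [2].
This gives a 5×9 integer matrix of rank 4; reducing to Smith normal form yields diagonal entries (1,1,1,1).

Boundary ∂_2: C_2 → C_1 maps a triangle to the signed sum of its edges. For instance
  ∂[3,4,5] = [4,5] − [3,5] + [3,4],
  ∂[1,4,5] = [4,5] − [1,5] + [1,4].
As a 9×6 matrix over Z this has rank 5, with invariant factors (1,1,1,1,1).

Reading off H_k = ker ∂_k / im ∂_{k+1}:

  H_0: rank C_0 − rank ∂_1 = 5 − 4 = 1, and the invariant factors of ∂_1 are all 1, so H_0 = Z.
  H_1: rank ker ∂_1 − rank ∂_2 = (9 − 4) − 5 = 0, and the invariant factors of ∂_2 are all 1, so H_1 = 0.
  H_2: rank ker ∂_2 − rank ∂_3 = (6 − 5) − 0 = 1, and there is no ∂_3, so H_2 = Z.

(K is a triangulation of the 2-sphere S^2.)

H_0 = Z,  H_1 = 0,  H_2 = Z.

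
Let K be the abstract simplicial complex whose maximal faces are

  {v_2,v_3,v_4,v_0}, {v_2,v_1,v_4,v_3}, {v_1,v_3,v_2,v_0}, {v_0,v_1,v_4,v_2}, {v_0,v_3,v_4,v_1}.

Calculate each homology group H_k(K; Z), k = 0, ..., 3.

H_0 ≅ Z,  H_1 = 0,  H_2 = 0,  H_3 ≅ Z.

Take the total order v_0 < v_1 < v_2 < v_3 < v_4 on the vertex set. Then K (dimension 3) consists of the simplices:

  0-simplices (5): [v_0], [v_1], [v_2], [v_3], [v_4]
  1-simplices (10): [v_0,v_1], [v_0,v_2], [v_0,v_3], [v_0,v_4], [v_1,v_2], [v_1,v_3], [v_1,v_4], [v_2,v_3], [v_2,v_4], [v_3,v_4]
  2-simplices (10): [v_0,v_1,v_2], [v_0,v_1,v_3], [v_0,v_1,v_4], [v_0,v_2,v_3], [v_0,v_2,v_4], [v_0,v_3,v_4], [v_1,v_2,v_3], [v_1,v_2,v_4], [v_1,v_3,v_4], [v_2,v_3,v_4]
  3-simplices (5): [v_0,v_1,v_2,v_3], [v_0,v_1,v_2,v_4], [v_0,v_1,v_3,v_4], [v_0,v_2,v_3,v_4], [v_1,v_2,v_3,v_4]

so the chain groups are C_0 ≅ Z^5, C_1 ≅ Z^10, C_2 ≅ Z^10, C_3 ≅ Z^5.

Boundary ∂_1: C_1 → C_0 is given by ∂[p,q] = [q] − [p]. For instance
  ∂[v_2,v_4] = [v_4] − [v_2].
This gives a 5×10 integer matrix of rank 4; reducing to Smith normal form yields diagonal entries (1,1,1,1).

∂_2: C_2 → C_1 acts by ∂[p,q,r] = [q,r] − [p,r] + [p,q]. For instance
  ∂[v_1,v_3,v_4] = [v_3,v_4] − [v_1,v_4] + [v_1,v_3],
  ∂[v_0,v_3,v_4] = [v_3,v_4] − [v_0,v_4] + [v_0,v_3].
This gives a 10×10 integer matrix of rank 6; reducing to Smith normal form yields diagonal entries (1,1,1,1,1,1).

Boundary ∂_3: C_3 → C_2 sends each 3-simplex σ to the alternating sum Σ_i (−1)^i (σ with its i-th vertex removed). For instance
  ∂[v_0,v_1,v_2,v_4] = [v_1,v_2,v_4] − [v_0,v_2,v_4] + [v_0,v_1,v_4] − [v_0,v_1,v_2],
  ∂[v_0,v_1,v_3,v_4] = [v_1,v_3,v_4] − [v_0,v_3,v_4] + [v_0,v_1,v_4] − [v_0,v_1,v_3].
This gives a 10×5 integer matrix of rank 4; reducing to Smith normal form yields diagonal entries (1,1,1,1).

Computing H_k = (kernel of ∂_k) / (image of ∂_{k+1}):

  H_0: rank C_0 − rank ∂_1 = 5 − 4 = 1, and the invariant factors of ∂_1 are all 1, so H_0 = Z.
  H_1: rank ker ∂_1 − rank ∂_2 = (10 − 4) − 6 = 0, and the invariant factors of ∂_2 are all 1, so H_1 = 0.
  H_2: rank ker ∂_2 − rank ∂_3 = (10 − 6) − 4 = 0, and the invariant factors of ∂_3 are all 1, so H_2 = 0.
  H_3: rank ker ∂_3 − rank ∂_4 = (5 − 4) − 0 = 1, and there is no ∂_4, so H_3 = Z.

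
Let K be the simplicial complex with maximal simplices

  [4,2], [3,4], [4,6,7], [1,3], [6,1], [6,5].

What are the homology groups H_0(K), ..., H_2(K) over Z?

H_0 = Z,  H_1 = Z,  H_2 = 0.

K has 7 vertices, 8 edges, 1 triangle.
rank ∂_0 = 0, rank ∂_1 = 6 ⇒ b_0 = 7 − 0 − 6 = 1; all invariant factors of ∂_1 are 1 so no torsion. So H_0 ≅ Z.
rank ∂_1 = 6, rank ∂_2 = 1 ⇒ b_1 = 8 − 6 − 1 = 1; all invariant factors of ∂_2 are 1 so no torsion. So H_1 ≅ Z.
rank ∂_2 = 1, rank ∂_3 = 0 ⇒ b_2 = 1 − 1 − 0 = 0. So H_2 ≅ 0.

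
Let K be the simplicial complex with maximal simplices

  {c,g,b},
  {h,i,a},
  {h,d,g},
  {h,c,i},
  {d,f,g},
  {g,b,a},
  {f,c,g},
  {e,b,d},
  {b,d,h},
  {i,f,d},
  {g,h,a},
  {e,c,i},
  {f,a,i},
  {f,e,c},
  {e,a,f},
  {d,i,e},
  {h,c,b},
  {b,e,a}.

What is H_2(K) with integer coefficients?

H_2 = 0.

Order the vertices as a < b < c < d < e < f < g < h < i. Listing each simplex with vertices in this order, K has dimension 2 with simplices:

  0-simplices (9): a, b, c, d, e, f, g, h, i
  1-simplices (27): ab, ae, af, ag, ah, ai, bc, bd, be, bg, bh, ce, cf, cg, ch, ci, de, df, dg, dh, di, ef, ei, fg, fi, gh, hi
  2-simplices (18): abe, abg, aef, afi, agh, ahi, bcg, bch, bde, bdh, cef, cei, cfg, chi, dei, dfg, dfi, dgh

Hence C_0 ≅ Z^9, C_1 ≅ Z^27, C_2 ≅ Z^18.

∂_1: C_1 → C_0 maps an edge to its endpoints' difference, ∂[p,q] = q − p. For instance
  ∂di = i − d.
As a 9×27 matrix over Z this has rank 8, with invariant factors (1,1,1,1,1,1,1,1).

The boundary map ∂_2: C_2 → C_1 sends each 2-simplex [p,q,r] to [q,r] − [p,r] + [p,q]. For instance
  ∂agh = gh − ah + ag,
  ∂cei = ei − ci + ce.
The 27×18 boundary matrix has rank 18 and Smith normal form diag(1,1,1,1,1,1,1,1,1,1,1,1,1,1,1,1,1,2).

Now H_k = ker ∂_k / im ∂_{k+1}, so:

  H_2: rank ker ∂_2 − rank ∂_3 = (18 − 18) − 0 = 0, and there is no ∂_3, so H_2 = 0.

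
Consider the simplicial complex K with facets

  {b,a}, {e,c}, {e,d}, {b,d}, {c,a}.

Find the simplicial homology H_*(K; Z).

H_0 ≅ Z,  H_1 ≅ Z.

We work with the vertex ordering a < b < c < d < e. The simplices of K, each written with vertices in increasing order, are:

  0-simplices (5): a, b, c, d, e
  1-simplices (5): ab, ac, bd, ce, de

giving chain groups C_0 ≅ Z^5, C_1 ≅ Z^5.

Boundary ∂_1: C_1 → C_0 maps an edge to its endpoints' difference, ∂[p,q] = q − p.
As a 5×5 matrix over Z this has rank 4, with invariant factors (1,1,1,1).

Now H_k = ker ∂_k / im ∂_{k+1}, so:

  H_0: rank C_0 − rank ∂_1 = 5 − 4 = 1, and the invariant factors of ∂_1 are all 1, so H_0 = Z.
  H_1: rank ker ∂_1 − rank ∂_2 = (5 − 4) − 0 = 1, and there is no ∂_2, so H_1 = Z.

As a check, the Euler characteristic is 5 − 5 = 0, which agrees with 1 − 1 = 0.
(K is a triangulation of the circle S^1.)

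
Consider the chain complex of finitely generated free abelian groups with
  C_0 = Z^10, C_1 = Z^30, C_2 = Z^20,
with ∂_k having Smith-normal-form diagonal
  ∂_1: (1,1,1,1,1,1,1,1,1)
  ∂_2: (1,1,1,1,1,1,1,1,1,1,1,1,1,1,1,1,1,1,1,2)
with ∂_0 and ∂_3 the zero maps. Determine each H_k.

H_0 = Z,  H_1 = Z × Z/2,  H_2 = 0.

H_0: b_0 = 10 − 0 − 9 = 1; torsion from ∂_1 factors > 1: none. So H_0 = Z.
H_1: b_1 = 30 − 9 − 20 = 1; torsion from ∂_2 factors > 1: [2]. So H_1 = Z × Z/2.
H_2: b_2 = 20 − 20 − 0 = 0; torsion from ∂_3 factors > 1: none. So H_2 = 0.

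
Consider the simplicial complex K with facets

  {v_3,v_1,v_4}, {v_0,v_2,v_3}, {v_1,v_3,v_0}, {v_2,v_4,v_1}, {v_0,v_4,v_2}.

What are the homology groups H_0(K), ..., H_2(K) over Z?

K has 5 vertices, 10 edges, 5 triangles.
rank ∂_0 = 0, rank ∂_1 = 4 ⇒ b_0 = 5 − 0 − 4 = 1; all invariant factors of ∂_1 are 1 so no torsion. So H_0 ≅ Z.
rank ∂_1 = 4, rank ∂_2 = 5 ⇒ b_1 = 10 − 4 − 5 = 1; all invariant factors of ∂_2 are 1 so no torsion. So H_1 ≅ Z.
rank ∂_2 = 5, rank ∂_3 = 0 ⇒ b_2 = 5 − 5 − 0 = 0. So H_2 ≅ 0.

H_0 ≅ Z,  H_1 ≅ Z,  H_2 = 0.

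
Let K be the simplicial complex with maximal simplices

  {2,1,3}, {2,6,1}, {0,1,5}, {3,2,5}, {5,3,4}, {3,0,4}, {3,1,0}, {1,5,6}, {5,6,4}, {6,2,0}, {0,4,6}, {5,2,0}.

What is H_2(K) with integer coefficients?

H_2 ≅ 0.

K has 7 vertices, 18 edges, 12 triangles.
rank ∂_2 = 12, rank ∂_3 = 0 ⇒ b_2 = 12 − 12 − 0 = 0. So H_2 ≅ 0.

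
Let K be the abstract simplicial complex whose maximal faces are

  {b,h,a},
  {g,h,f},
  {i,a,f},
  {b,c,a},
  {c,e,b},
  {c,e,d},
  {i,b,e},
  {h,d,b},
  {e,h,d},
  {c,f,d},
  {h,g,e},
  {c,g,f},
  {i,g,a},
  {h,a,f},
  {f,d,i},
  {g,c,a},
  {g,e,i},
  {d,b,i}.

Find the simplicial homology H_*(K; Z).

K has 9 vertices, 27 edges, 18 triangles.
rank ∂_0 = 0, rank ∂_1 = 8 ⇒ b_0 = 9 − 0 − 8 = 1; all invariant factors of ∂_1 are 1 so no torsion. So H_0 ≅ Z.
rank ∂_1 = 8, rank ∂_2 = 18 ⇒ b_1 = 27 − 8 − 18 = 1; ∂_2 has invariant factor(s) [2] giving torsion. So H_1 ≅ Z ⊕ Z/2Z.
rank ∂_2 = 18, rank ∂_3 = 0 ⇒ b_2 = 18 − 18 − 0 = 0. So H_2 ≅ 0.

H_0 = Z,  H_1 = Z ⊕ Z/2Z,  H_2 = 0.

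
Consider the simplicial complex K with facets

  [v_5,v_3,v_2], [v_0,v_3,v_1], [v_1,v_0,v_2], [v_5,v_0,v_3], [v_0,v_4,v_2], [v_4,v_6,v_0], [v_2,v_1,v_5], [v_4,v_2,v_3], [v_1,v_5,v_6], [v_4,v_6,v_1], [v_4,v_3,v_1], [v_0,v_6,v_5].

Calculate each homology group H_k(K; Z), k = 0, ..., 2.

K has 7 vertices, 18 edges, 12 triangles.
rank ∂_0 = 0, rank ∂_1 = 6 ⇒ b_0 = 7 − 0 − 6 = 1; all invariant factors of ∂_1 are 1 so no torsion. So H_0 ≅ Z.
rank ∂_1 = 6, rank ∂_2 = 12 ⇒ b_1 = 18 − 6 − 12 = 0; ∂_2 has invariant factor(s) [2] giving torsion. So H_1 ≅ Z/2.
rank ∂_2 = 12, rank ∂_3 = 0 ⇒ b_2 = 12 − 12 − 0 = 0. So H_2 ≅ 0.

H_0 = Z,  H_1 = Z/2,  H_2 = 0.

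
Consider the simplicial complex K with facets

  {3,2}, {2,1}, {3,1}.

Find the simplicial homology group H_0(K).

Take the total order 1 < 2 < 3 on the vertex set. Then K (dimension 1) consists of the simplices:

  0-simplices (3): [1], [2], [3]
  1-simplices (3): [1,2], [1,3], [2,3]

so the chain groups are C_0 ≅ Z^3, C_1 ≅ Z^3.

The boundary map ∂_1: C_1 → C_0 maps an edge to its endpoints' difference, ∂[p,q] = q − p. For instance
  ∂[1,2] = [2] − [1].
The resulting 3×3 matrix has rank 2, and its Smith normal form has invariant factors (1,1).

From H_k ≅ ker(∂_k) / im(∂_{k+1}) we obtain:

  H_0: rank C_0 − rank ∂_1 = 3 − 2 = 1, and the invariant factors of ∂_1 are all 1, so H_0 = Z.

(K is a triangulation of the circle S^1.)

H_0 ≅ Z.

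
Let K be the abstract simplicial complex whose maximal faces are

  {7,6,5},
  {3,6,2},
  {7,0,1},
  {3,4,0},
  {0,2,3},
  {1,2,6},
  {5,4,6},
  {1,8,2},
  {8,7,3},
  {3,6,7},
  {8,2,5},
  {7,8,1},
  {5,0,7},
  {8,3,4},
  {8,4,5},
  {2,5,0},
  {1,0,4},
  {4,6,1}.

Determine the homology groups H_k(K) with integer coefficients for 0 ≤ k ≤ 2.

Take the total order 0 < 1 < 2 < 3 < 4 < 5 < 6 < 7 < 8 on the vertex set. Then K (dimension 2) consists of the simplices:

  0-simplices (9): [0], [1], [2], [3], [4], [5], [6], [7], [8]
  1-simplices (27): (27 of them)
  2-simplices (18): [0,1,4], [0,1,7], [0,2,3], [0,2,5], [0,3,4], [0,5,7], [1,2,6], [1,2,8], [1,4,6], [1,7,8], [2,3,6], [2,5,8], [3,4,8], [3,6,7], [3,7,8], [4,5,6], [4,5,8], [5,6,7]

giving chain groups C_0 ≅ Z^9, C_1 ≅ Z^27, C_2 ≅ Z^18.

The boundary map ∂_1: C_1 → C_0 is given by ∂[p,q] = [q] − [p]. For instance
  ∂[6,7] = [7] − [6].
This gives a 9×27 integer matrix of rank 8; reducing to Smith normal form yields diagonal entries (1,1,1,1,1,1,1,1).

∂_2: C_2 → C_1 maps a triangle to the signed sum of its edges. For instance
  ∂[3,6,7] = [6,7] − [3,7] + [3,6],
  ∂[0,5,7] = [5,7] − [0,7] + [0,5].
As a 27×18 matrix over Z this has rank 17, with invariant factors (1,1,1,1,1,1,1,1,1,1,1,1,1,1,1,1,1).

Reading off H_k = ker ∂_k / im ∂_{k+1}:

  H_0: rank C_0 − rank ∂_1 = 9 − 8 = 1, and the invariant factors of ∂_1 are all 1, so H_0 ≅ Z.
  H_1: rank ker ∂_1 − rank ∂_2 = (27 − 8) − 17 = 2, and the invariant factors of ∂_2 are all 1, so H_1 ≅ Z^2.
  H_2: rank ker ∂_2 − rank ∂_3 = (18 − 17) − 0 = 1, and there is no ∂_3, so H_2 ≅ Z.

H_0 ≅ Z,  H_1 ≅ Z^2,  H_2 ≅ Z.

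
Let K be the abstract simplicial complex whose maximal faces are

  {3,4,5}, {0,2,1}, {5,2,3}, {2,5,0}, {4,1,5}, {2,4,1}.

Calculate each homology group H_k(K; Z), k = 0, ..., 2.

H_0 ≅ Z,  H_1 ≅ Z,  H_2 = 0.

Order the vertices as 0 < 1 < 2 < 3 < 4 < 5. Listing each simplex with vertices in this order, K has dimension 2 with simplices:

  0-simplices (6): [0], [1], [2], [3], [4], [5]
  1-simplices (12): [0,1], [0,2], [0,5], [1,2], [1,4], [1,5], [2,3], [2,4], [2,5], [3,4], [3,5], [4,5]
  2-simplices (6): [0,1,2], [0,2,5], [1,2,4], [1,4,5], [2,3,5], [3,4,5]

giving chain groups C_0 ≅ Z^6, C_1 ≅ Z^12, C_2 ≅ Z^6.

Boundary ∂_1: C_1 → C_0 is given by ∂[p,q] = [q] − [p]. For instance
  ∂[3,4] = [4] − [3].
The 6×12 boundary matrix has rank 5 and Smith normal form diag(1,1,1,1,1).

The boundary map ∂_2: C_2 → C_1 sends each 2-simplex [p,q,r] to [q,r] − [p,r] + [p,q]. For instance
  ∂[1,2,4] = [2,4] − [1,4] + [1,2],
  ∂[3,4,5] = [4,5] − [3,5] + [3,4].
The 12×6 boundary matrix has rank 6 and Smith normal form diag(1,1,1,1,1,1).

Reading off H_k = ker ∂_k / im ∂_{k+1}:

  H_0: rank C_0 − rank ∂_1 = 6 − 5 = 1, and the invariant factors of ∂_1 are all 1, so H_0 = Z.
  H_1: rank ker ∂_1 − rank ∂_2 = (12 − 5) − 6 = 1, and the invariant factors of ∂_2 are all 1, so H_1 = Z.
  H_2: rank ker ∂_2 − rank ∂_3 = (6 − 6) − 0 = 0, and there is no ∂_3, so H_2 = 0.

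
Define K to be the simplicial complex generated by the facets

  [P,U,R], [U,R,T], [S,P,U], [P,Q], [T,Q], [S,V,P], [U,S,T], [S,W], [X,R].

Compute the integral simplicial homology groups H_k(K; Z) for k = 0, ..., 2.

Order the vertices as P < Q < R < S < T < U < V < W < X. Listing each simplex with vertices in this order, K has dimension 2 with simplices:

  0-simplices (9): P, Q, R, S, T, U, V, W, X
  1-simplices (14): PQ, PR, PS, PU, PV, QT, RT, RU, RX, ST, SU, SV, SW, TU
  2-simplices (5): PRU, PSU, PSV, RTU, STU

so the chain groups are C_0 ≅ Z^9, C_1 ≅ Z^14, C_2 ≅ Z^5.

∂_1: C_1 → C_0 is given by ∂[p,q] = [q] − [p].
This gives a 9×14 integer matrix of rank 8; reducing to Smith normal form yields diagonal entries (1,1,1,1,1,1,1,1).

The boundary map ∂_2: C_2 → C_1 maps a triangle to the signed sum of its edges. For instance
  ∂PSV = SV − PV + PS,
  ∂STU = TU − SU + ST.
The resulting 14×5 matrix has rank 5, and its Smith normal form has invariant factors (1,1,1,1,1).

Computing H_k = (kernel of ∂_k) / (image of ∂_{k+1}):

  H_0: rank C_0 − rank ∂_1 = 9 − 8 = 1, and the invariant factors of ∂_1 are all 1, so H_0 = Z.
  H_1: rank ker ∂_1 − rank ∂_2 = (14 − 8) − 5 = 1, and the invariant factors of ∂_2 are all 1, so H_1 = Z.
  H_2: rank ker ∂_2 − rank ∂_3 = (5 − 5) − 0 = 0, and there is no ∂_3, so H_2 = 0.

H_0 = Z,  H_1 = Z,  H_2 = 0.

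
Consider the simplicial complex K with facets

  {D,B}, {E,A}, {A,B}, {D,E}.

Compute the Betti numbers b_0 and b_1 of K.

b_0 = 1, b_1 = 1.

We work with the vertex ordering A < B < D < E. The simplices of K, each written with vertices in increasing order, are:

  0-simplices (4): A, B, D, E
  1-simplices (4): AB, AE, BD, DE

Hence C_0 ≅ Z^4, C_1 ≅ Z^4.

Boundary ∂_1: C_1 → C_0 maps an edge to its endpoints' difference, ∂[p,q] = q − p.
As a 4×4 matrix over Z this has rank 3, with invariant factors (1,1,1).

Now H_k = ker ∂_k / im ∂_{k+1}, so:

  H_0: rank C_0 − rank ∂_1 = 4 − 3 = 1, and the invariant factors of ∂_1 are all 1, so H_0 ≅ Z.
  H_1: rank ker ∂_1 − rank ∂_2 = (4 − 3) − 0 = 1, and there is no ∂_2, so H_1 ≅ Z.

Hence the Betti numbers are b_0 = 1, b_1 = 1.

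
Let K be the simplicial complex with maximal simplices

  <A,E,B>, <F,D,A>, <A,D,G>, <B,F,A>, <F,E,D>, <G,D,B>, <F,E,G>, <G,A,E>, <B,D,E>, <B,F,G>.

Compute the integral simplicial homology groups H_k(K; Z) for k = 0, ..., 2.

Take the total order A < B < D < E < F < G on the vertex set. Then K (dimension 2) consists of the simplices:

  0-simplices (6): A, B, D, E, F, G
  1-simplices (15): AB, AD, AE, AF, AG, BD, BE, BF, BG, DE, DF, DG, EF, EG, FG
  2-simplices (10): ABE, ABF, ADF, ADG, AEG, BDE, BDG, BFG, DEF, EFG

Hence C_0 ≅ Z^6, C_1 ≅ Z^15, C_2 ≅ Z^10.

The boundary map ∂_1: C_1 → C_0 maps an edge to its endpoints' difference, ∂[p,q] = q − p. For instance
  ∂AD = D − A.
The 6×15 boundary matrix has rank 5 and Smith normal form diag(1,1,1,1,1).

Boundary ∂_2: C_2 → C_1 sends each 2-simplex [p,q,r] to [q,r] − [p,r] + [p,q]. For instance
  ∂BDG = DG − BG + BD,
  ∂ADG = DG − AG + AD.
As a 15×10 matrix over Z this has rank 10, with invariant factors (1,1,1,1,1,1,1,1,1,2).

Computing H_k = (kernel of ∂_k) / (image of ∂_{k+1}):

  H_0: rank C_0 − rank ∂_1 = 6 − 5 = 1, and the invariant factors of ∂_1 are all 1, so H_0 = Z.
  H_1: rank ker ∂_1 − rank ∂_2 = (15 − 5) − 10 = 0, and ∂_2 has invariant factor 2 > 1, so H_1 = Z/2.
  H_2: rank ker ∂_2 − rank ∂_3 = (10 − 10) − 0 = 0, and there is no ∂_3, so H_2 = 0.

As a check, the Euler characteristic is 6 − 15 + 10 = 1, which agrees with 1 − 0 + 0 = 1.

H_0 ≅ Z,  H_1 ≅ Z/2,  H_2 = 0.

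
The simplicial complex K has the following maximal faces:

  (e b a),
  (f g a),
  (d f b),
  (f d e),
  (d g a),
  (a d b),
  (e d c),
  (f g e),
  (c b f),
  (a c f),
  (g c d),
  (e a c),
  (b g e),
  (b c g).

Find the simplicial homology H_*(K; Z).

H_0 = Z,  H_1 = Z^2,  H_2 = Z.

K has 7 vertices, 21 edges, 14 triangles.
rank ∂_0 = 0, rank ∂_1 = 6 ⇒ b_0 = 7 − 0 − 6 = 1; all invariant factors of ∂_1 are 1 so no torsion. So H_0 = Z.
rank ∂_1 = 6, rank ∂_2 = 13 ⇒ b_1 = 21 − 6 − 13 = 2; all invariant factors of ∂_2 are 1 so no torsion. So H_1 = Z^2.
rank ∂_2 = 13, rank ∂_3 = 0 ⇒ b_2 = 14 − 13 − 0 = 1. So H_2 = Z.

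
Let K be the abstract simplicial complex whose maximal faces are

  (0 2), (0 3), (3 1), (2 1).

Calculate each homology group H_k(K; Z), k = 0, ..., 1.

H_0 ≅ Z,  H_1 ≅ Z.

We work with the vertex ordering 0 < 1 < 2 < 3. The simplices of K, each written with vertices in increasing order, are:

  0-simplices (4): [0], [1], [2], [3]
  1-simplices (4): [0,2], [0,3], [1,2], [1,3]

giving chain groups C_0 ≅ Z^4, C_1 ≅ Z^4.

The boundary map ∂_1: C_1 → C_0 sends each edge [p,q] (with p < q) to q − p. For instance
  ∂[0,2] = [2] − [0].
As a 4×4 matrix over Z this has rank 3, with invariant factors (1,1,1).

Computing H_k = (kernel of ∂_k) / (image of ∂_{k+1}):

  H_0: rank C_0 − rank ∂_1 = 4 − 3 = 1, and the invariant factors of ∂_1 are all 1, so H_0 = Z.
  H_1: rank ker ∂_1 − rank ∂_2 = (4 − 3) − 0 = 1, and there is no ∂_2, so H_1 = Z.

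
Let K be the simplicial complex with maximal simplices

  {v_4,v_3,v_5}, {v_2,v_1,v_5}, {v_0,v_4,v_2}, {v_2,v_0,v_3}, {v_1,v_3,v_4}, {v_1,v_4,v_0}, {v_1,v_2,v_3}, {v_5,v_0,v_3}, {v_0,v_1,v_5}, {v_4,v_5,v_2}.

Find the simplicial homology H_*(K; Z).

H_0 ≅ Z,  H_1 ≅ Z/2,  H_2 = 0.

We work with the vertex ordering v_0 < v_1 < v_2 < v_3 < v_4 < v_5. The simplices of K, each written with vertices in increasing order, are:

  0-simplices (6): [v_0], [v_1], [v_2], [v_3], [v_4], [v_5]
  1-simplices (15): (15 of them)
  2-simplices (10): [v_0,v_1,v_4], [v_0,v_1,v_5], [v_0,v_2,v_3], [v_0,v_2,v_4], [v_0,v_3,v_5], [v_1,v_2,v_3], [v_1,v_2,v_5], [v_1,v_3,v_4], [v_2,v_4,v_5], [v_3,v_4,v_5]

Hence C_0 ≅ Z^6, C_1 ≅ Z^15, C_2 ≅ Z^10.

∂_1: C_1 → C_0 maps an edge to its endpoints' difference, ∂[p,q] = q − p. For instance
  ∂[v_3,v_5] = [v_5] − [v_3].
The resulting 6×15 matrix has rank 5, and its Smith normal form has invariant factors (1,1,1,1,1).

Boundary ∂_2: C_2 → C_1 acts by ∂[p,q,r] = [q,r] − [p,r] + [p,q]. For instance
  ∂[v_0,v_1,v_5] = [v_1,v_5] − [v_0,v_5] + [v_0,v_1],
  ∂[v_2,v_4,v_5] = [v_4,v_5] − [v_2,v_5] + [v_2,v_4].
This gives a 15×10 integer matrix of rank 10; reducing to Smith normal form yields diagonal entries (1,1,1,1,1,1,1,1,1,2).

Computing H_k = (kernel of ∂_k) / (image of ∂_{k+1}):

  H_0: rank C_0 − rank ∂_1 = 6 − 5 = 1, and the invariant factors of ∂_1 are all 1, so H_0 = Z.
  H_1: rank ker ∂_1 − rank ∂_2 = (15 − 5) − 10 = 0, and ∂_2 has invariant factor 2 > 1, so H_1 = Z/2.
  H_2: rank ker ∂_2 − rank ∂_3 = (10 − 10) − 0 = 0, and there is no ∂_3, so H_2 = 0.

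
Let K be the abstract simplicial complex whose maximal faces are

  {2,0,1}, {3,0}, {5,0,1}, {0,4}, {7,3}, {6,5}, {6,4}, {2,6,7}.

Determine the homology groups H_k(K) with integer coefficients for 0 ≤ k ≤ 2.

We work with the vertex ordering 0 < 1 < 2 < 3 < 4 < 5 < 6 < 7. The simplices of K, each written with vertices in increasing order, are:

  0-simplices (8): [0], [1], [2], [3], [4], [5], [6], [7]
  1-simplices (13): [0,1], [0,2], [0,3], [0,4], [0,5], [1,2], [1,5], [2,6], [2,7], [3,7], [4,6], [5,6], [6,7]
  2-simplices (3): [0,1,2], [0,1,5], [2,6,7]

Hence C_0 ≅ Z^8, C_1 ≅ Z^13, C_2 ≅ Z^3.

The boundary map ∂_1: C_1 → C_0 sends each edge [p,q] (with p < q) to q − p. For instance
  ∂[2,7] = [7] − [2].
As a 8×13 matrix over Z this has rank 7, with invariant factors (1,1,1,1,1,1,1).

Boundary ∂_2: C_2 → C_1 maps a triangle to the signed sum of its edges. For instance
  ∂[2,6,7] = [6,7] − [2,7] + [2,6],
  ∂[0,1,5] = [1,5] − [0,5] + [0,1].
The resulting 13×3 matrix has rank 3, and its Smith normal form has invariant factors (1,1,1).

Reading off H_k = ker ∂_k / im ∂_{k+1}:

  H_0: rank C_0 − rank ∂_1 = 8 − 7 = 1, and the invariant factors of ∂_1 are all 1, so H_0 ≅ Z.
  H_1: rank ker ∂_1 − rank ∂_2 = (13 − 7) − 3 = 3, and the invariant factors of ∂_2 are all 1, so H_1 ≅ Z^3.
  H_2: rank ker ∂_2 − rank ∂_3 = (3 − 3) − 0 = 0, and there is no ∂_3, so H_2 ≅ 0.

H_0 ≅ Z,  H_1 ≅ Z^3,  H_2 = 0.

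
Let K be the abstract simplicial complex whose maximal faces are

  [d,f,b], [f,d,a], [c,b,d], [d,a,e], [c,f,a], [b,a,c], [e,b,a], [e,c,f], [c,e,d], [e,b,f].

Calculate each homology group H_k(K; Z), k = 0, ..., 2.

K has 6 vertices, 15 edges, 10 triangles.
rank ∂_0 = 0, rank ∂_1 = 5 ⇒ b_0 = 6 − 0 − 5 = 1; all invariant factors of ∂_1 are 1 so no torsion. So H_0 = Z.
rank ∂_1 = 5, rank ∂_2 = 10 ⇒ b_1 = 15 − 5 − 10 = 0; ∂_2 has invariant factor(s) [2] giving torsion. So H_1 = Z/2.
rank ∂_2 = 10, rank ∂_3 = 0 ⇒ b_2 = 10 − 10 − 0 = 0. So H_2 = 0.

H_0 = Z,  H_1 = Z/2,  H_2 = 0.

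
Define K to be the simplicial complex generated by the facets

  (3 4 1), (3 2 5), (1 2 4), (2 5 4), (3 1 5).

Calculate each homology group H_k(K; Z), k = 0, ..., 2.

We work with the vertex ordering 1 < 2 < 3 < 4 < 5. The simplices of K, each written with vertices in increasing order, are:

  0-simplices (5): [1], [2], [3], [4], [5]
  1-simplices (10): [1,2], [1,3], [1,4], [1,5], [2,3], [2,4], [2,5], [3,4], [3,5], [4,5]
  2-simplices (5): [1,2,4], [1,3,4], [1,3,5], [2,3,5], [2,4,5]

so the chain groups are C_0 ≅ Z^5, C_1 ≅ Z^10, C_2 ≅ Z^5.

∂_1: C_1 → C_0 sends each edge [p,q] (with p < q) to q − p.
The resulting 5×10 matrix has rank 4, and its Smith normal form has invariant factors (1,1,1,1).

∂_2: C_2 → C_1 acts by ∂[p,q,r] = [q,r] − [p,r] + [p,q]. For instance
  ∂[2,3,5] = [3,5] − [2,5] + [2,3],
  ∂[1,3,5] = [3,5] − [1,5] + [1,3].
The resulting 10×5 matrix has rank 5, and its Smith normal form has invariant factors (1,1,1,1,1).

From H_k ≅ ker(∂_k) / im(∂_{k+1}) we obtain:

  H_0: rank C_0 − rank ∂_1 = 5 − 4 = 1, and the invariant factors of ∂_1 are all 1, so H_0 = Z.
  H_1: rank ker ∂_1 − rank ∂_2 = (10 − 4) − 5 = 1, and the invariant factors of ∂_2 are all 1, so H_1 = Z.
  H_2: rank ker ∂_2 − rank ∂_3 = (5 − 5) − 0 = 0, and there is no ∂_3, so H_2 = 0.

As a check, the Euler characteristic is 5 − 10 + 5 = 0, which agrees with 1 − 1 + 0 = 0.
(K is a triangulation of the Möbius band.)

H_0 ≅ Z,  H_1 ≅ Z,  H_2 = 0.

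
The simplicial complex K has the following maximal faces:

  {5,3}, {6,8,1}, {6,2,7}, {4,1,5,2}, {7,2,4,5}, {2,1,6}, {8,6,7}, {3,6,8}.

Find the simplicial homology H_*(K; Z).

H_0 = Z,  H_1 = Z,  H_2 = 0,  H_3 = 0.

Take the total order 1 < 2 < 3 < 4 < 5 < 6 < 7 < 8 on the vertex set. Then K (dimension 3) consists of the simplices:

  0-simplices (8): [1], [2], [3], [4], [5], [6], [7], [8]
  1-simplices (18): [1,2], [1,4], [1,5], [1,6], [1,8], [2,4], [2,5], [2,6], [2,7], [3,5], [3,6], [3,8], [4,5], [4,7], [5,7], [6,7], [6,8], [7,8]
  2-simplices (12): [1,2,4], [1,2,5], [1,2,6], [1,4,5], [1,6,8], [2,4,5], [2,4,7], [2,5,7], [2,6,7], [3,6,8], [4,5,7], [6,7,8]
  3-simplices (2): [1,2,4,5], [2,4,5,7]

giving chain groups C_0 ≅ Z^8, C_1 ≅ Z^18, C_2 ≅ Z^12, C_3 ≅ Z^2.

Boundary ∂_1: C_1 → C_0 sends each edge [p,q] (with p < q) to q − p. For instance
  ∂[4,5] = [5] − [4].
The 8×18 boundary matrix has rank 7 and Smith normal form diag(1,1,1,1,1,1,1).

The boundary map ∂_2: C_2 → C_1 sends each 2-simplex [p,q,r] to [q,r] − [p,r] + [p,q]. For instance
  ∂[1,2,4] = [2,4] − [1,4] + [1,2],
  ∂[1,6,8] = [6,8] − [1,8] + [1,6].
As a 18×12 matrix over Z this has rank 10, with invariant factors (1,1,1,1,1,1,1,1,1,1).

The boundary map ∂_3: C_3 → C_2 sends each 3-simplex σ to the alternating sum Σ_i (−1)^i (σ with its i-th vertex removed). For instance
  ∂[1,2,4,5] = [2,4,5] − [1,4,5] + [1,2,5] − [1,2,4],
  ∂[2,4,5,7] = [4,5,7] − [2,5,7] + [2,4,7] − [2,4,5].
The 12×2 boundary matrix has rank 2 and Smith normal form diag(1,1).

Now H_k = ker ∂_k / im ∂_{k+1}, so:

  H_0: rank C_0 − rank ∂_1 = 8 − 7 = 1, and the invariant factors of ∂_1 are all 1, so H_0 = Z.
  H_1: rank ker ∂_1 − rank ∂_2 = (18 − 7) − 10 = 1, and the invariant factors of ∂_2 are all 1, so H_1 = Z.
  H_2: rank ker ∂_2 − rank ∂_3 = (12 − 10) − 2 = 0, and the invariant factors of ∂_3 are all 1, so H_2 = 0.
  H_3: rank ker ∂_3 − rank ∂_4 = (2 − 2) − 0 = 0, and there is no ∂_4, so H_3 = 0.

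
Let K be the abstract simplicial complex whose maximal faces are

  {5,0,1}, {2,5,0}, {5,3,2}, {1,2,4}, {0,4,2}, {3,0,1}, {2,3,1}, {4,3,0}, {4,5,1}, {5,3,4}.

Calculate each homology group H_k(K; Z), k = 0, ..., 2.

Fix the vertex order 0 < 1 < 2 < 3 < 4 < 5 and write every simplex with vertices in increasing order. Then dim K = 2 and the simplices of K are:

  0-simplices (6): [0], [1], [2], [3], [4], [5]
  1-simplices (15): [0,1], [0,2], [0,3], [0,4], [0,5], [1,2], [1,3], [1,4], [1,5], [2,3], [2,4], [2,5], [3,4], [3,5], [4,5]
  2-simplices (10): [0,1,3], [0,1,5], [0,2,4], [0,2,5], [0,3,4], [1,2,3], [1,2,4], [1,4,5], [2,3,5], [3,4,5]

Hence C_0 ≅ Z^6, C_1 ≅ Z^15, C_2 ≅ Z^10.

The boundary map ∂_1: C_1 → C_0 maps an edge to its endpoints' difference, ∂[p,q] = q − p. For instance
  ∂[1,4] = [4] − [1].
This gives a 6×15 integer matrix of rank 5; reducing to Smith normal form yields diagonal entries (1,1,1,1,1).

∂_2: C_2 → C_1 sends each 2-simplex [p,q,r] to [q,r] − [p,r] + [p,q]. For instance
  ∂[3,4,5] = [4,5] − [3,5] + [3,4],
  ∂[0,1,5] = [1,5] − [0,5] + [0,1].
This gives a 15×10 integer matrix of rank 10; reducing to Smith normal form yields diagonal entries (1,1,1,1,1,1,1,1,1,2).

Now H_k = ker ∂_k / im ∂_{k+1}, so:

  H_0: rank C_0 − rank ∂_1 = 6 − 5 = 1, and the invariant factors of ∂_1 are all 1, so H_0 = Z.
  H_1: rank ker ∂_1 − rank ∂_2 = (15 − 5) − 10 = 0, and ∂_2 has invariant factor 2 > 1, so H_1 = Z/2.
  H_2: rank ker ∂_2 − rank ∂_3 = (10 − 10) − 0 = 0, and there is no ∂_3, so H_2 = 0.

(K is a triangulation of the real projective plane RP^2.)

H_0 ≅ Z,  H_1 ≅ Z/2,  H_2 = 0.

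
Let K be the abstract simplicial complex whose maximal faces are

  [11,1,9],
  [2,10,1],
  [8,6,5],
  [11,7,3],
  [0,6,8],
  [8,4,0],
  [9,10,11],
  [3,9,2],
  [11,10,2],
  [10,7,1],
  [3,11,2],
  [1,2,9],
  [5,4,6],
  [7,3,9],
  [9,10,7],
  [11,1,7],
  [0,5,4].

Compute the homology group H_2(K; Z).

Take the total order 0 < 1 < 2 < 3 < 4 < 5 < 6 < 7 < 8 < 9 < 10 < 11 on the vertex set. Then K (dimension 2) consists of the simplices:

  0-simplices (12): [0], [1], [2], [3], [4], [5], [6], [7], [8], [9], [10], [11]
  1-simplices (28): (28 of them)
  2-simplices (17): (17 of them)

giving chain groups C_0 ≅ Z^12, C_1 ≅ Z^28, C_2 ≅ Z^17.

The boundary map ∂_1: C_1 → C_0 maps an edge to its endpoints' difference, ∂[p,q] = q − p. For instance
  ∂[4,6] = [6] − [4].
This gives a 12×28 integer matrix of rank 10; reducing to Smith normal form yields diagonal entries (1,1,1,1,1,1,1,1,1,1).

The boundary map ∂_2: C_2 → C_1 acts by ∂[p,q,r] = [q,r] − [p,r] + [p,q]. For instance
  ∂[1,2,10] = [2,10] − [1,10] + [1,2],
  ∂[2,3,9] = [3,9] − [2,9] + [2,3].
This gives a 28×17 integer matrix of rank 17; reducing to Smith normal form yields diagonal entries (1,1,1,1,1,1,1,1,1,1,1,1,1,1,1,1,2).

Reading off H_k = ker ∂_k / im ∂_{k+1}:

  H_2: rank ker ∂_2 − rank ∂_3 = (17 − 17) − 0 = 0, and there is no ∂_3, so H_2 ≅ 0.

H_2 ≅ 0.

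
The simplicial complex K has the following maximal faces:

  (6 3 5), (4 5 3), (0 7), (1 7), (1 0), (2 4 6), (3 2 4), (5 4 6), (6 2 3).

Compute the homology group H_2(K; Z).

H_2 = Z.

Take the total order 0 < 1 < 2 < 3 < 4 < 5 < 6 < 7 on the vertex set. Then K (dimension 2) consists of the simplices:

  0-simplices (8): [0], [1], [2], [3], [4], [5], [6], [7]
  1-simplices (12): [0,1], [0,7], [1,7], [2,3], [2,4], [2,6], [3,4], [3,5], [3,6], [4,5], [4,6], [5,6]
  2-simplices (6): [2,3,4], [2,3,6], [2,4,6], [3,4,5], [3,5,6], [4,5,6]

so the chain groups are C_0 ≅ Z^8, C_1 ≅ Z^12, C_2 ≅ Z^6.

Boundary ∂_1: C_1 → C_0 sends each edge [p,q] (with p < q) to q − p. For instance
  ∂[4,5] = [5] − [4].
The resulting 8×12 matrix has rank 6, and its Smith normal form has invariant factors (1,1,1,1,1,1).

Boundary ∂_2: C_2 → C_1 sends each 2-simplex [p,q,r] to [q,r] − [p,r] + [p,q]. For instance
  ∂[3,5,6] = [5,6] − [3,6] + [3,5],
  ∂[2,4,6] = [4,6] − [2,6] + [2,4].
The 12×6 boundary matrix has rank 5 and Smith normal form diag(1,1,1,1,1).

Now H_k = ker ∂_k / im ∂_{k+1}, so:

  H_2: rank ker ∂_2 − rank ∂_3 = (6 − 5) − 0 = 1, and there is no ∂_3, so H_2 = Z.

(K is a triangulation of the disjoint union of the 2-sphere S^2 and the circle S^1.)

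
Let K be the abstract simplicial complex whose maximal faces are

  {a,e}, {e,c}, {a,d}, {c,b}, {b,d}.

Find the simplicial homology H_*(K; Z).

H_0 ≅ Z,  H_1 ≅ Z.

We work with the vertex ordering a < b < c < d < e. The simplices of K, each written with vertices in increasing order, are:

  0-simplices (5): a, b, c, d, e
  1-simplices (5): ad, ae, bc, bd, ce

Hence C_0 ≅ Z^5, C_1 ≅ Z^5.

The boundary map ∂_1: C_1 → C_0 sends each edge [p,q] (with p < q) to q − p.
The resulting 5×5 matrix has rank 4, and its Smith normal form has invariant factors (1,1,1,1).

From H_k ≅ ker(∂_k) / im(∂_{k+1}) we obtain:

  H_0: rank C_0 − rank ∂_1 = 5 − 4 = 1, and the invariant factors of ∂_1 are all 1, so H_0 = Z.
  H_1: rank ker ∂_1 − rank ∂_2 = (5 − 4) − 0 = 1, and there is no ∂_2, so H_1 = Z.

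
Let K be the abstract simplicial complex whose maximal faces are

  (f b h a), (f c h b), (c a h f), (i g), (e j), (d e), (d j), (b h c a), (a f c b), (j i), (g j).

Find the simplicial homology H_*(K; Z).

We work with the vertex ordering a < b < c < d < e < f < g < h < i < j. The simplices of K, each written with vertices in increasing order, are:

  0-simplices (10): a, b, c, d, e, f, g, h, i, j
  1-simplices (16): ab, ac, af, ah, bc, bf, bh, cf, ch, de, dj, ej, fh, gi, gj, ij
  2-simplices (10): abc, abf, abh, acf, ach, afh, bcf, bch, bfh, cfh
  3-simplices (5): abcf, abch, abfh, acfh, bcfh

so the chain groups are C_0 ≅ Z^10, C_1 ≅ Z^16, C_2 ≅ Z^10, C_3 ≅ Z^5.

∂_1: C_1 → C_0 is given by ∂[p,q] = [q] − [p]. For instance
  ∂fh = h − f.
The resulting 10×16 matrix has rank 8, and its Smith normal form has invariant factors (1,1,1,1,1,1,1,1).

Boundary ∂_2: C_2 → C_1 acts by ∂[p,q,r] = [q,r] − [p,r] + [p,q]. For instance
  ∂bfh = fh − bh + bf,
  ∂abc = bc − ac + ab.
The 16×10 boundary matrix has rank 6 and Smith normal form diag(1,1,1,1,1,1).

Boundary ∂_3: C_3 → C_2 sends each 3-simplex σ to the alternating sum Σ_i (−1)^i (σ with its i-th vertex removed). For instance
  ∂bcfh = cfh − bfh + bch − bcf,
  ∂abfh = bfh − afh + abh − abf.
This gives a 10×5 integer matrix of rank 4; reducing to Smith normal form yields diagonal entries (1,1,1,1).

Now H_k = ker ∂_k / im ∂_{k+1}, so:

  H_0: rank C_0 − rank ∂_1 = 10 − 8 = 2, and the invariant factors of ∂_1 are all 1, so H_0 ≅ Z^2.
  H_1: rank ker ∂_1 − rank ∂_2 = (16 − 8) − 6 = 2, and the invariant factors of ∂_2 are all 1, so H_1 ≅ Z^2.
  H_2: rank ker ∂_2 − rank ∂_3 = (10 − 6) − 4 = 0, and the invariant factors of ∂_3 are all 1, so H_2 ≅ 0.
  H_3: rank ker ∂_3 − rank ∂_4 = (5 − 4) − 0 = 1, and there is no ∂_4, so H_3 ≅ Z.

(K is a triangulation of the disjoint union of a wedge of 2 circles and the 3-sphere S^3.)

H_0 = Z^2,  H_1 = Z^2,  H_2 = 0,  H_3 = Z.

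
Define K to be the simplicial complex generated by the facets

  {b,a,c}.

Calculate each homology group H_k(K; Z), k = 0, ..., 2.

Fix the vertex order a < b < c and write every simplex with vertices in increasing order. Then dim K = 2 and the simplices of K are:

  0-simplices (3): a, b, c
  1-simplices (3): ab, ac, bc
  2-simplices (1): abc

giving chain groups C_0 ≅ Z^3, C_1 ≅ Z^3, C_2 ≅ Z^1.

∂_1: C_1 → C_0 maps an edge to its endpoints' difference, ∂[p,q] = q − p.
The 3×3 boundary matrix has rank 2 and Smith normal form diag(1,1).

The boundary map ∂_2: C_2 → C_1 acts by ∂[p,q,r] = [q,r] − [p,r] + [p,q]. For instance
  ∂abc = bc − ac + ab.
The 3×1 boundary matrix has rank 1 and Smith normal form diag(1).

Computing H_k = (kernel of ∂_k) / (image of ∂_{k+1}):

  H_0: rank C_0 − rank ∂_1 = 3 − 2 = 1, and the invariant factors of ∂_1 are all 1, so H_0 = Z.
  H_1: rank ker ∂_1 − rank ∂_2 = (3 − 2) − 1 = 0, and the invariant factors of ∂_2 are all 1, so H_1 = 0.
  H_2: rank ker ∂_2 − rank ∂_3 = (1 − 1) − 0 = 0, and there is no ∂_3, so H_2 = 0.

(K is a triangulation of the 2-simplex.)

H_0 ≅ Z,  H_1 = 0,  H_2 = 0.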